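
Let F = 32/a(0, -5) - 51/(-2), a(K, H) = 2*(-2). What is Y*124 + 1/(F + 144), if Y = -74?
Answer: -2963846/323 ≈ -9176.0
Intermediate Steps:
a(K, H) = -4
F = 35/2 (F = 32/(-4) - 51/(-2) = 32*(-¼) - 51*(-½) = -8 + 51/2 = 35/2 ≈ 17.500)
Y*124 + 1/(F + 144) = -74*124 + 1/(35/2 + 144) = -9176 + 1/(323/2) = -9176 + 2/323 = -2963846/323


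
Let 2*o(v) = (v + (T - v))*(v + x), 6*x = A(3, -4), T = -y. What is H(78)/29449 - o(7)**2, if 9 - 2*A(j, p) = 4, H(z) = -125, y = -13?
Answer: -39421946401/16962624 ≈ -2324.0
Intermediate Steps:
T = 13 (T = -1*(-13) = 13)
A(j, p) = 5/2 (A(j, p) = 9/2 - 1/2*4 = 9/2 - 2 = 5/2)
x = 5/12 (x = (1/6)*(5/2) = 5/12 ≈ 0.41667)
o(v) = 65/24 + 13*v/2 (o(v) = ((v + (13 - v))*(v + 5/12))/2 = (13*(5/12 + v))/2 = (65/12 + 13*v)/2 = 65/24 + 13*v/2)
H(78)/29449 - o(7)**2 = -125/29449 - (65/24 + (13/2)*7)**2 = -125*1/29449 - (65/24 + 91/2)**2 = -125/29449 - (1157/24)**2 = -125/29449 - 1*1338649/576 = -125/29449 - 1338649/576 = -39421946401/16962624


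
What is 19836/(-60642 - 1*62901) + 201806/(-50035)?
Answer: -2880468102/686830445 ≈ -4.1939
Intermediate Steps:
19836/(-60642 - 1*62901) + 201806/(-50035) = 19836/(-60642 - 62901) + 201806*(-1/50035) = 19836/(-123543) - 201806/50035 = 19836*(-1/123543) - 201806/50035 = -2204/13727 - 201806/50035 = -2880468102/686830445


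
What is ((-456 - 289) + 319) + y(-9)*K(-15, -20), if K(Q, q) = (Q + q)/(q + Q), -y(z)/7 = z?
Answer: -363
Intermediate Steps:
y(z) = -7*z
K(Q, q) = 1 (K(Q, q) = (Q + q)/(Q + q) = 1)
((-456 - 289) + 319) + y(-9)*K(-15, -20) = ((-456 - 289) + 319) - 7*(-9)*1 = (-745 + 319) + 63*1 = -426 + 63 = -363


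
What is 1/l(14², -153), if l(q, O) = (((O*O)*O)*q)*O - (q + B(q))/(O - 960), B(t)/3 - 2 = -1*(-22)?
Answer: 1113/119541020487856 ≈ 9.3106e-12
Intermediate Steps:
B(t) = 72 (B(t) = 6 + 3*(-1*(-22)) = 6 + 3*22 = 6 + 66 = 72)
l(q, O) = q*O⁴ - (72 + q)/(-960 + O) (l(q, O) = (((O*O)*O)*q)*O - (q + 72)/(O - 960) = ((O²*O)*q)*O - (72 + q)/(-960 + O) = (O³*q)*O - (72 + q)/(-960 + O) = (q*O³)*O - (72 + q)/(-960 + O) = q*O⁴ - (72 + q)/(-960 + O))
1/l(14², -153) = 1/((-72 - 1*14² + 14²*(-153)⁵ - 960*14²*(-153)⁴)/(-960 - 153)) = 1/((-72 - 1*196 + 196*(-83841135993) - 960*196*547981281)/(-1113)) = 1/(-(-72 - 196 - 16432862654628 - 103108157832960)/1113) = 1/(-1/1113*(-119541020487856)) = 1/(119541020487856/1113) = 1113/119541020487856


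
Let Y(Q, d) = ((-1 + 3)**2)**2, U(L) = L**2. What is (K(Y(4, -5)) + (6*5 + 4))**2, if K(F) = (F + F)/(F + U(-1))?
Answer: 372100/289 ≈ 1287.5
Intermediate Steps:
Y(Q, d) = 16 (Y(Q, d) = (2**2)**2 = 4**2 = 16)
K(F) = 2*F/(1 + F) (K(F) = (F + F)/(F + (-1)**2) = (2*F)/(F + 1) = (2*F)/(1 + F) = 2*F/(1 + F))
(K(Y(4, -5)) + (6*5 + 4))**2 = (2*16/(1 + 16) + (6*5 + 4))**2 = (2*16/17 + (30 + 4))**2 = (2*16*(1/17) + 34)**2 = (32/17 + 34)**2 = (610/17)**2 = 372100/289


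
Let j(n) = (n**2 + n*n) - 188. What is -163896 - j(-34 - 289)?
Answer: -372366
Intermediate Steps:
j(n) = -188 + 2*n**2 (j(n) = (n**2 + n**2) - 188 = 2*n**2 - 188 = -188 + 2*n**2)
-163896 - j(-34 - 289) = -163896 - (-188 + 2*(-34 - 289)**2) = -163896 - (-188 + 2*(-323)**2) = -163896 - (-188 + 2*104329) = -163896 - (-188 + 208658) = -163896 - 1*208470 = -163896 - 208470 = -372366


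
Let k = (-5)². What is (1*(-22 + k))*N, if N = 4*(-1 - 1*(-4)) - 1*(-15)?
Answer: 81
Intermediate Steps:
k = 25
N = 27 (N = 4*(-1 + 4) + 15 = 4*3 + 15 = 12 + 15 = 27)
(1*(-22 + k))*N = (1*(-22 + 25))*27 = (1*3)*27 = 3*27 = 81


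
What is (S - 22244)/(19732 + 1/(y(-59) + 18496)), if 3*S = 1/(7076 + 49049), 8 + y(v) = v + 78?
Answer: -23104962355331/20495734515625 ≈ -1.1273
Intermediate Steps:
y(v) = 70 + v (y(v) = -8 + (v + 78) = -8 + (78 + v) = 70 + v)
S = 1/168375 (S = 1/(3*(7076 + 49049)) = (1/3)/56125 = (1/3)*(1/56125) = 1/168375 ≈ 5.9391e-6)
(S - 22244)/(19732 + 1/(y(-59) + 18496)) = (1/168375 - 22244)/(19732 + 1/((70 - 59) + 18496)) = -3745333499/(168375*(19732 + 1/(11 + 18496))) = -3745333499/(168375*(19732 + 1/18507)) = -3745333499/(168375*365180125/18507) = -3745333499/168375*18507/365180125 = -23104962355331/20495734515625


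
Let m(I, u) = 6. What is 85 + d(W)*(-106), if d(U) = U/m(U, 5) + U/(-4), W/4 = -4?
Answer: -169/3 ≈ -56.333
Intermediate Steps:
W = -16 (W = 4*(-4) = -16)
d(U) = -U/12 (d(U) = U/6 + U/(-4) = U*(1/6) + U*(-1/4) = U/6 - U/4 = -U/12)
85 + d(W)*(-106) = 85 - 1/12*(-16)*(-106) = 85 + (4/3)*(-106) = 85 - 424/3 = -169/3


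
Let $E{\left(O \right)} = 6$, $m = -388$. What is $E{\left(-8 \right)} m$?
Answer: $-2328$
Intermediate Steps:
$E{\left(-8 \right)} m = 6 \left(-388\right) = -2328$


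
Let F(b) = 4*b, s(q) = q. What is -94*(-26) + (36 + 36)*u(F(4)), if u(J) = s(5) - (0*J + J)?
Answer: 1652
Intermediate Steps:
u(J) = 5 - J (u(J) = 5 - (0*J + J) = 5 - (0 + J) = 5 - J)
-94*(-26) + (36 + 36)*u(F(4)) = -94*(-26) + (36 + 36)*(5 - 4*4) = 2444 + 72*(5 - 1*16) = 2444 + 72*(5 - 16) = 2444 + 72*(-11) = 2444 - 792 = 1652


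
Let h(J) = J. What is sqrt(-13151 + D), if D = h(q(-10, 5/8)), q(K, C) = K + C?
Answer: I*sqrt(210566)/4 ≈ 114.72*I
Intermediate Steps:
q(K, C) = C + K
D = -75/8 (D = 5/8 - 10 = -75/8 ≈ -9.3750)
sqrt(-13151 + D) = sqrt(-13151 - 75/8) = sqrt(-105283/8) = I*sqrt(210566)/4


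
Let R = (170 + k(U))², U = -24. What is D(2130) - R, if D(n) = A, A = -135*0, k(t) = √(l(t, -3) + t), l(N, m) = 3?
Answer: -(170 + I*√21)² ≈ -28879.0 - 1558.1*I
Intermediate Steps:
k(t) = √(3 + t)
A = 0
D(n) = 0
R = (170 + I*√21)² (R = (170 + √(3 - 24))² = (170 + √(-21))² = (170 + I*√21)² ≈ 28879.0 + 1558.1*I)
D(2130) - R = 0 - (170 + I*√21)² = -(170 + I*√21)²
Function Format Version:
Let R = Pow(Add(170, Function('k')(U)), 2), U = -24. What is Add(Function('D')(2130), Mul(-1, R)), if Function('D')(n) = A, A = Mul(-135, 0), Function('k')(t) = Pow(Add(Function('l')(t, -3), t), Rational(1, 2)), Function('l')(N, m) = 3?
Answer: Mul(-1, Pow(Add(170, Mul(I, Pow(21, Rational(1, 2)))), 2)) ≈ Add(-28879., Mul(-1558.1, I))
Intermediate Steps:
Function('k')(t) = Pow(Add(3, t), Rational(1, 2))
A = 0
Function('D')(n) = 0
R = Pow(Add(170, Mul(I, Pow(21, Rational(1, 2)))), 2) (R = Pow(Add(170, Pow(Add(3, -24), Rational(1, 2))), 2) = Pow(Add(170, Pow(-21, Rational(1, 2))), 2) = Pow(Add(170, Mul(I, Pow(21, Rational(1, 2)))), 2) ≈ Add(28879., Mul(1558.1, I)))
Add(Function('D')(2130), Mul(-1, R)) = Add(0, Mul(-1, Pow(Add(170, Mul(I, Pow(21, Rational(1, 2)))), 2))) = Mul(-1, Pow(Add(170, Mul(I, Pow(21, Rational(1, 2)))), 2))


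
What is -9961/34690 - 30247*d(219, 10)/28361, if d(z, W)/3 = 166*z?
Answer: -114435596016581/983843090 ≈ -1.1631e+5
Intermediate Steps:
d(z, W) = 498*z (d(z, W) = 3*(166*z) = 498*z)
-9961/34690 - 30247*d(219, 10)/28361 = -9961/34690 - 30247/(28361/((498*219))) = -9961*1/34690 - 30247/(28361/109062) = -9961/34690 - 30247/(28361*(1/109062)) = -9961/34690 - 30247/28361/109062 = -9961/34690 - 30247*109062/28361 = -9961/34690 - 3298798314/28361 = -114435596016581/983843090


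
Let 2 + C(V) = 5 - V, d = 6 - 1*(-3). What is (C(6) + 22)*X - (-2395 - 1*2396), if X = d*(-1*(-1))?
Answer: 4962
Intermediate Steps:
d = 9 (d = 6 + 3 = 9)
X = 9 (X = 9*(-1*(-1)) = 9*1 = 9)
C(V) = 3 - V (C(V) = -2 + (5 - V) = 3 - V)
(C(6) + 22)*X - (-2395 - 1*2396) = ((3 - 1*6) + 22)*9 - (-2395 - 1*2396) = ((3 - 6) + 22)*9 - (-2395 - 2396) = (-3 + 22)*9 - 1*(-4791) = 19*9 + 4791 = 171 + 4791 = 4962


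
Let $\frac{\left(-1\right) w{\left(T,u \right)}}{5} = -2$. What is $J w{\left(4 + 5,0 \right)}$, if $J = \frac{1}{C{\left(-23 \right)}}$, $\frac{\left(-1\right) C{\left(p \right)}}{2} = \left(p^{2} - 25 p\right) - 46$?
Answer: $- \frac{5}{1058} \approx -0.0047259$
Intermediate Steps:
$w{\left(T,u \right)} = 10$ ($w{\left(T,u \right)} = \left(-5\right) \left(-2\right) = 10$)
$C{\left(p \right)} = 92 - 2 p^{2} + 50 p$ ($C{\left(p \right)} = - 2 \left(\left(p^{2} - 25 p\right) - 46\right) = - 2 \left(-46 + p^{2} - 25 p\right) = 92 - 2 p^{2} + 50 p$)
$J = - \frac{1}{2116}$ ($J = \frac{1}{92 - 2 \left(-23\right)^{2} + 50 \left(-23\right)} = \frac{1}{92 - 1058 - 1150} = \frac{1}{-2116} = - \frac{1}{2116} \approx -0.00047259$)
$J w{\left(4 + 5,0 \right)} = \left(- \frac{1}{2116}\right) 10 = - \frac{5}{1058}$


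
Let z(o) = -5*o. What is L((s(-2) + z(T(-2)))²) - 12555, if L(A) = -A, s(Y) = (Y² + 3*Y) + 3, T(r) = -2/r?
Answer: -12571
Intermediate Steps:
s(Y) = 3 + Y² + 3*Y
L((s(-2) + z(T(-2)))²) - 12555 = -((3 + (-2)² + 3*(-2)) - (-10)/(-2))² - 12555 = -((3 + 4 - 6) - (-10)*(-1)/2)² - 12555 = -(1 - 5*1)² - 12555 = -(1 - 5)² - 12555 = -1*(-4)² - 12555 = -1*16 - 12555 = -16 - 12555 = -12571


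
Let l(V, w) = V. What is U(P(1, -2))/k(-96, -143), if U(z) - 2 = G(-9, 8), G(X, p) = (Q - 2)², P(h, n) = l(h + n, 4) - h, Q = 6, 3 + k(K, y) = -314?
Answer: -18/317 ≈ -0.056782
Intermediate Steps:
k(K, y) = -317 (k(K, y) = -3 - 314 = -317)
P(h, n) = n (P(h, n) = (h + n) - h = n)
G(X, p) = 16 (G(X, p) = (6 - 2)² = 4² = 16)
U(z) = 18 (U(z) = 2 + 16 = 18)
U(P(1, -2))/k(-96, -143) = 18/(-317) = 18*(-1/317) = -18/317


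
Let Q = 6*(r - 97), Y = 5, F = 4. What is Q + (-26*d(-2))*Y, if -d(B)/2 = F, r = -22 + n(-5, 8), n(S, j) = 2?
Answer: 338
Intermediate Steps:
r = -20 (r = -22 + 2 = -20)
Q = -702 (Q = 6*(-20 - 97) = 6*(-117) = -702)
d(B) = -8 (d(B) = -2*4 = -8)
Q + (-26*d(-2))*Y = -702 - 26*(-8)*5 = -702 + 208*5 = -702 + 1040 = 338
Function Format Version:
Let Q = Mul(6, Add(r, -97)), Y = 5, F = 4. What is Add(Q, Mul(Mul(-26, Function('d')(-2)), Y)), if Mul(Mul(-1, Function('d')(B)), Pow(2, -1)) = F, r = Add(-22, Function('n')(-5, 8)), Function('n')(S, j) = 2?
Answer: 338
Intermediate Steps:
r = -20 (r = Add(-22, 2) = -20)
Q = -702 (Q = Mul(6, Add(-20, -97)) = Mul(6, -117) = -702)
Function('d')(B) = -8 (Function('d')(B) = Mul(-2, 4) = -8)
Add(Q, Mul(Mul(-26, Function('d')(-2)), Y)) = Add(-702, Mul(Mul(-26, -8), 5)) = Add(-702, Mul(208, 5)) = Add(-702, 1040) = 338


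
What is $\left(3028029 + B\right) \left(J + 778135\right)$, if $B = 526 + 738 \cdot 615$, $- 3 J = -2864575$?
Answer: $\frac{18105057926500}{3} \approx 6.035 \cdot 10^{12}$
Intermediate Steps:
$J = \frac{2864575}{3}$ ($J = \left(- \frac{1}{3}\right) \left(-2864575\right) = \frac{2864575}{3} \approx 9.5486 \cdot 10^{5}$)
$B = 454396$ ($B = 526 + 453870 = 454396$)
$\left(3028029 + B\right) \left(J + 778135\right) = \left(3028029 + 454396\right) \left(\frac{2864575}{3} + 778135\right) = 3482425 \cdot \frac{5198980}{3} = \frac{18105057926500}{3}$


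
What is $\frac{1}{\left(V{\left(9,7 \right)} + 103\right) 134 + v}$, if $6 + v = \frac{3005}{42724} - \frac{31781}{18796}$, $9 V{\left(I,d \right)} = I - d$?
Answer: $\frac{903420342}{12489024892769} \approx 7.2337 \cdot 10^{-5}$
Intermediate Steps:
$V{\left(I,d \right)} = - \frac{d}{9} + \frac{I}{9}$ ($V{\left(I,d \right)} = \frac{I - d}{9} = - \frac{d}{9} + \frac{I}{9}$)
$v = - \frac{764946411}{100380038}$ ($v = -6 + \left(\frac{3005}{42724} - \frac{31781}{18796}\right) = -6 - \frac{162666183}{100380038} = - \frac{764946411}{100380038} \approx -7.6205$)
$\frac{1}{\left(V{\left(9,7 \right)} + 103\right) 134 + v} = \frac{1}{\left(\left(\left(- \frac{1}{9}\right) 7 + \frac{1}{9} \cdot 9\right) + 103\right) 134 - \frac{764946411}{100380038}} = \frac{1}{\left(\left(- \frac{7}{9} + 1\right) + 103\right) 134 - \frac{764946411}{100380038}} = \frac{1}{\left(\frac{2}{9} + 103\right) 134 - \frac{764946411}{100380038}} = \frac{1}{\frac{929}{9} \cdot 134 - \frac{764946411}{100380038}} = \frac{1}{\frac{124486}{9} - \frac{764946411}{100380038}} = \frac{1}{\frac{12489024892769}{903420342}} = \frac{903420342}{12489024892769}$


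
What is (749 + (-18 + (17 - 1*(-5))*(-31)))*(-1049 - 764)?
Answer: -88837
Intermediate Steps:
(749 + (-18 + (17 - 1*(-5))*(-31)))*(-1049 - 764) = (749 + (-18 + (17 + 5)*(-31)))*(-1813) = (749 + (-18 + 22*(-31)))*(-1813) = (749 + (-18 - 682))*(-1813) = (749 - 700)*(-1813) = 49*(-1813) = -88837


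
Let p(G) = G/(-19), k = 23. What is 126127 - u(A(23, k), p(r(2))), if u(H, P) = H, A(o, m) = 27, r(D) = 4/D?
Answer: 126100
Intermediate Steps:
p(G) = -G/19 (p(G) = G*(-1/19) = -G/19)
126127 - u(A(23, k), p(r(2))) = 126127 - 1*27 = 126127 - 27 = 126100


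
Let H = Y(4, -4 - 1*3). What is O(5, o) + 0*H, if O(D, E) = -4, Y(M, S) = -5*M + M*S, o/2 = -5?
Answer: -4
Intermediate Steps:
o = -10 (o = 2*(-5) = -10)
H = -48 (H = 4*(-5 + (-4 - 1*3)) = 4*(-5 + (-4 - 3)) = 4*(-5 - 7) = 4*(-12) = -48)
O(5, o) + 0*H = -4 + 0*(-48) = -4 + 0 = -4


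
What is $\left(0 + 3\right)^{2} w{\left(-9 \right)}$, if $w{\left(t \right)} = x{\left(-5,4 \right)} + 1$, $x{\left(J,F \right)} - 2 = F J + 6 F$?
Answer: $63$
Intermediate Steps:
$x{\left(J,F \right)} = 2 + 6 F + F J$ ($x{\left(J,F \right)} = 2 + \left(F J + 6 F\right) = 2 + \left(6 F + F J\right) = 2 + 6 F + F J$)
$w{\left(t \right)} = 7$ ($w{\left(t \right)} = \left(2 + 6 \cdot 4 + 4 \left(-5\right)\right) + 1 = \left(2 + 24 - 20\right) + 1 = 6 + 1 = 7$)
$\left(0 + 3\right)^{2} w{\left(-9 \right)} = \left(0 + 3\right)^{2} \cdot 7 = 3^{2} \cdot 7 = 9 \cdot 7 = 63$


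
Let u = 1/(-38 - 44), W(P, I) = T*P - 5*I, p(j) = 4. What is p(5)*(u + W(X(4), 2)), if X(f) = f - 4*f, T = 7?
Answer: -15418/41 ≈ -376.05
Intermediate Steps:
X(f) = -3*f
W(P, I) = -5*I + 7*P (W(P, I) = 7*P - 5*I = -5*I + 7*P)
u = -1/82 (u = 1/(-82) = -1/82 ≈ -0.012195)
p(5)*(u + W(X(4), 2)) = 4*(-1/82 + (-5*2 + 7*(-3*4))) = 4*(-1/82 + (-10 + 7*(-12))) = 4*(-1/82 + (-10 - 84)) = 4*(-1/82 - 94) = 4*(-7709/82) = -15418/41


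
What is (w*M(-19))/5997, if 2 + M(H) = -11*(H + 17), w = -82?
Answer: -1640/5997 ≈ -0.27347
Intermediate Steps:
M(H) = -189 - 11*H (M(H) = -2 - 11*(H + 17) = -2 - 11*(17 + H) = -2 + (-187 - 11*H) = -189 - 11*H)
(w*M(-19))/5997 = -82*(-189 - 11*(-19))/5997 = -82*(-189 + 209)*(1/5997) = -82*20*(1/5997) = -1640*1/5997 = -1640/5997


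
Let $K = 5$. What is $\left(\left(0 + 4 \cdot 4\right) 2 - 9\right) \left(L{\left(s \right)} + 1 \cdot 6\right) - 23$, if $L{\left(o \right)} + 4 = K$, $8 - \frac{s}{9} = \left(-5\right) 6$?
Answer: $138$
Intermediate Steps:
$s = 342$ ($s = 72 - 9 \left(\left(-5\right) 6\right) = 72 - -270 = 72 + 270 = 342$)
$L{\left(o \right)} = 1$ ($L{\left(o \right)} = -4 + 5 = 1$)
$\left(\left(0 + 4 \cdot 4\right) 2 - 9\right) \left(L{\left(s \right)} + 1 \cdot 6\right) - 23 = \left(\left(0 + 4 \cdot 4\right) 2 - 9\right) \left(1 + 1 \cdot 6\right) - 23 = \left(\left(0 + 16\right) 2 - 9\right) \left(1 + 6\right) - 23 = \left(16 \cdot 2 - 9\right) 7 - 23 = \left(32 - 9\right) 7 - 23 = 23 \cdot 7 - 23 = 161 - 23 = 138$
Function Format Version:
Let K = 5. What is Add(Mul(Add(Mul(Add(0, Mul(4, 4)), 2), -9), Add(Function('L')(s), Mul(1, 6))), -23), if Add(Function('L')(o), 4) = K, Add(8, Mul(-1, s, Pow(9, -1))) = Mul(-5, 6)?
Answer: 138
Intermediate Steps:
s = 342 (s = Add(72, Mul(-9, Mul(-5, 6))) = Add(72, Mul(-9, -30)) = Add(72, 270) = 342)
Function('L')(o) = 1 (Function('L')(o) = Add(-4, 5) = 1)
Add(Mul(Add(Mul(Add(0, Mul(4, 4)), 2), -9), Add(Function('L')(s), Mul(1, 6))), -23) = Add(Mul(Add(Mul(Add(0, Mul(4, 4)), 2), -9), Add(1, Mul(1, 6))), -23) = Add(Mul(Add(Mul(Add(0, 16), 2), -9), Add(1, 6)), -23) = Add(Mul(Add(Mul(16, 2), -9), 7), -23) = Add(Mul(Add(32, -9), 7), -23) = Add(Mul(23, 7), -23) = Add(161, -23) = 138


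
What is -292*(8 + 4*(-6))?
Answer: 4672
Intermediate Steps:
-292*(8 + 4*(-6)) = -292*(8 - 24) = -292*(-16) = 4672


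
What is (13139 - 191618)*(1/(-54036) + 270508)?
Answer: -289873103961497/6004 ≈ -4.8280e+10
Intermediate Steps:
(13139 - 191618)*(1/(-54036) + 270508) = -178479*(-1/54036 + 270508) = -178479*14617170287/54036 = -289873103961497/6004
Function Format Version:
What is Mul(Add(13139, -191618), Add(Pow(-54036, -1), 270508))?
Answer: Rational(-289873103961497, 6004) ≈ -4.8280e+10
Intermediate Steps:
Mul(Add(13139, -191618), Add(Pow(-54036, -1), 270508)) = Mul(-178479, Add(Rational(-1, 54036), 270508)) = Mul(-178479, Rational(14617170287, 54036)) = Rational(-289873103961497, 6004)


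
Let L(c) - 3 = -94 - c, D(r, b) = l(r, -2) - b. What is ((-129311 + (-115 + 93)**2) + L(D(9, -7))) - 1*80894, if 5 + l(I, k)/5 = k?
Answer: -209784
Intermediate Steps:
l(I, k) = -25 + 5*k
D(r, b) = -35 - b (D(r, b) = (-25 + 5*(-2)) - b = (-25 - 10) - b = -35 - b)
L(c) = -91 - c (L(c) = 3 + (-94 - c) = -91 - c)
((-129311 + (-115 + 93)**2) + L(D(9, -7))) - 1*80894 = ((-129311 + (-115 + 93)**2) + (-91 - (-35 - 1*(-7)))) - 1*80894 = ((-129311 + (-22)**2) + (-91 - (-35 + 7))) - 80894 = ((-129311 + 484) + (-91 - 1*(-28))) - 80894 = (-128827 + (-91 + 28)) - 80894 = (-128827 - 63) - 80894 = -128890 - 80894 = -209784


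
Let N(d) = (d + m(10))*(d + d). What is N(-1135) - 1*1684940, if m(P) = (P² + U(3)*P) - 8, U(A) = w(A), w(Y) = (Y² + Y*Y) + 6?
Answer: 137870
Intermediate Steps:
w(Y) = 6 + 2*Y² (w(Y) = (Y² + Y²) + 6 = 2*Y² + 6 = 6 + 2*Y²)
U(A) = 6 + 2*A²
m(P) = -8 + P² + 24*P (m(P) = (P² + (6 + 2*3²)*P) - 8 = (P² + (6 + 2*9)*P) - 8 = (P² + (6 + 18)*P) - 8 = (P² + 24*P) - 8 = -8 + P² + 24*P)
N(d) = 2*d*(332 + d) (N(d) = (d + (-8 + 10² + 24*10))*(d + d) = (d + (-8 + 100 + 240))*(2*d) = (d + 332)*(2*d) = (332 + d)*(2*d) = 2*d*(332 + d))
N(-1135) - 1*1684940 = 2*(-1135)*(332 - 1135) - 1*1684940 = 2*(-1135)*(-803) - 1684940 = 1822810 - 1684940 = 137870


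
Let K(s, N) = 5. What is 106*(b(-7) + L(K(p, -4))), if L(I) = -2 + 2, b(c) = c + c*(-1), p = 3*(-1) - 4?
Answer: 0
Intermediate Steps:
p = -7 (p = -3 - 4 = -7)
b(c) = 0 (b(c) = c - c = 0)
L(I) = 0
106*(b(-7) + L(K(p, -4))) = 106*(0 + 0) = 106*0 = 0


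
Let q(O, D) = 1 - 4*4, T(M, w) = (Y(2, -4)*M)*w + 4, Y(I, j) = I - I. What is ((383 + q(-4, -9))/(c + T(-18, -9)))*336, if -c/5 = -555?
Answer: 17664/397 ≈ 44.494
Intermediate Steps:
Y(I, j) = 0
T(M, w) = 4 (T(M, w) = (0*M)*w + 4 = 0*w + 4 = 0 + 4 = 4)
q(O, D) = -15 (q(O, D) = 1 - 16 = -15)
c = 2775 (c = -5*(-555) = 2775)
((383 + q(-4, -9))/(c + T(-18, -9)))*336 = ((383 - 15)/(2775 + 4))*336 = (368/2779)*336 = 17664/397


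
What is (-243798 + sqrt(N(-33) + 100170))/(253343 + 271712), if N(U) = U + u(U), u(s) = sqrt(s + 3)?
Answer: -243798/525055 + sqrt(100137 + I*sqrt(30))/525055 ≈ -0.46373 + 1.6483e-8*I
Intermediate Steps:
u(s) = sqrt(3 + s)
N(U) = U + sqrt(3 + U)
(-243798 + sqrt(N(-33) + 100170))/(253343 + 271712) = (-243798 + sqrt((-33 + sqrt(3 - 33)) + 100170))/(253343 + 271712) = (-243798 + sqrt((-33 + sqrt(-30)) + 100170))/525055 = (-243798 + sqrt((-33 + I*sqrt(30)) + 100170))*(1/525055) = (-243798 + sqrt(100137 + I*sqrt(30)))*(1/525055) = -243798/525055 + sqrt(100137 + I*sqrt(30))/525055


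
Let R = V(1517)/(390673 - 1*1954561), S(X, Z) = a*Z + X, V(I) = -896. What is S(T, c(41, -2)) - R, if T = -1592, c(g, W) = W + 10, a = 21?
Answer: -139186088/97743 ≈ -1424.0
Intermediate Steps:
c(g, W) = 10 + W
S(X, Z) = X + 21*Z (S(X, Z) = 21*Z + X = X + 21*Z)
R = 56/97743 (R = -896/(390673 - 1*1954561) = -896/(390673 - 1954561) = -896/(-1563888) = -896*(-1/1563888) = 56/97743 ≈ 0.00057293)
S(T, c(41, -2)) - R = (-1592 + 21*(10 - 2)) - 1*56/97743 = (-1592 + 21*8) - 56/97743 = (-1592 + 168) - 56/97743 = -1424 - 56/97743 = -139186088/97743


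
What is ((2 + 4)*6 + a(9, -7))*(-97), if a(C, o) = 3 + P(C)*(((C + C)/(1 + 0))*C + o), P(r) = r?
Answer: -139098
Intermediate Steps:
a(C, o) = 3 + C*(o + 2*C**2) (a(C, o) = 3 + C*(((C + C)/(1 + 0))*C + o) = 3 + C*(((2*C)/1)*C + o) = 3 + C*(((2*C)*1)*C + o) = 3 + C*((2*C)*C + o) = 3 + C*(2*C**2 + o) = 3 + C*(o + 2*C**2))
((2 + 4)*6 + a(9, -7))*(-97) = ((2 + 4)*6 + (3 + 2*9**3 + 9*(-7)))*(-97) = (6*6 + (3 + 2*729 - 63))*(-97) = (36 + (3 + 1458 - 63))*(-97) = (36 + 1398)*(-97) = 1434*(-97) = -139098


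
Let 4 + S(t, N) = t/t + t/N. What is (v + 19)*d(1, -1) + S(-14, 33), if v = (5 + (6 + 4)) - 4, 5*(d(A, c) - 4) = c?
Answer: 3649/33 ≈ 110.58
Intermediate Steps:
d(A, c) = 4 + c/5
S(t, N) = -3 + t/N (S(t, N) = -4 + (t/t + t/N) = -4 + (1 + t/N) = -3 + t/N)
v = 11 (v = (5 + 10) - 4 = 15 - 4 = 11)
(v + 19)*d(1, -1) + S(-14, 33) = (11 + 19)*(4 + (⅕)*(-1)) + (-3 - 14/33) = 30*(4 - ⅕) + (-3 - 14*1/33) = 30*(19/5) + (-3 - 14/33) = 114 - 113/33 = 3649/33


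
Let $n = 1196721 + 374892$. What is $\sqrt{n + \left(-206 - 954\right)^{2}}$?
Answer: $\sqrt{2917213} \approx 1708.0$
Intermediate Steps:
$n = 1571613$
$\sqrt{n + \left(-206 - 954\right)^{2}} = \sqrt{1571613 + \left(-206 - 954\right)^{2}} = \sqrt{1571613 + \left(-1160\right)^{2}} = \sqrt{1571613 + 1345600} = \sqrt{2917213}$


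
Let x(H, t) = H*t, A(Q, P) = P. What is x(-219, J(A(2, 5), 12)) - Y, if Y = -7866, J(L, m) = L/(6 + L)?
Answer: 85431/11 ≈ 7766.5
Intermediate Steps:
x(-219, J(A(2, 5), 12)) - Y = -1095/(6 + 5) - 1*(-7866) = -1095/11 + 7866 = 85431/11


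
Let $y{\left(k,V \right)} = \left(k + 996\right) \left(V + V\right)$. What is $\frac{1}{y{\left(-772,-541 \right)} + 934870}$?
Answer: $\frac{1}{692502} \approx 1.444 \cdot 10^{-6}$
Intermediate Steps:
$y{\left(k,V \right)} = 2 V \left(996 + k\right)$ ($y{\left(k,V \right)} = \left(996 + k\right) 2 V = 2 V \left(996 + k\right)$)
$\frac{1}{y{\left(-772,-541 \right)} + 934870} = \frac{1}{2 \left(-541\right) \left(996 - 772\right) + 934870} = \frac{1}{2 \left(-541\right) 224 + 934870} = \frac{1}{-242368 + 934870} = \frac{1}{692502}$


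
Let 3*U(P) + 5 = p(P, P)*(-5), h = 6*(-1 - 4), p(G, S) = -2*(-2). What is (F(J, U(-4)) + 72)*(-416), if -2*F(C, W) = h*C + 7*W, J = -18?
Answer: 210704/3 ≈ 70235.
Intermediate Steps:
p(G, S) = 4
h = -30 (h = 6*(-5) = -30)
U(P) = -25/3 (U(P) = -5/3 + (4*(-5))/3 = -5/3 + (1/3)*(-20) = -5/3 - 20/3 = -25/3)
F(C, W) = 15*C - 7*W/2 (F(C, W) = -(-30*C + 7*W)/2 = 15*C - 7*W/2)
(F(J, U(-4)) + 72)*(-416) = ((15*(-18) - 7/2*(-25/3)) + 72)*(-416) = ((-270 + 175/6) + 72)*(-416) = (-1445/6 + 72)*(-416) = -1013/6*(-416) = 210704/3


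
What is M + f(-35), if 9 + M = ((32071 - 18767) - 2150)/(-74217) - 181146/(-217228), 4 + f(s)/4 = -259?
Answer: -19923580377/18790222 ≈ -1060.3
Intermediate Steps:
f(s) = -1052 (f(s) = -16 + 4*(-259) = -16 - 1036 = -1052)
M = -156266833/18790222 (M = -9 + (((32071 - 18767) - 2150)/(-74217) - 181146/(-217228)) = -9 + ((13304 - 2150)*(-1/74217) - 181146*(-1/217228)) = -9 + (11154*(-1/74217) + 90573/108614) = -9 + (-26/173 + 90573/108614) = -9 + 12845165/18790222 = -156266833/18790222 ≈ -8.3164)
M + f(-35) = -156266833/18790222 - 1052 = -19923580377/18790222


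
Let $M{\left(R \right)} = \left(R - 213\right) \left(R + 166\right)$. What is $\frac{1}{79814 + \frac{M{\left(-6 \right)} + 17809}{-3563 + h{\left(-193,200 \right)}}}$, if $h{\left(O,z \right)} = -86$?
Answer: $\frac{3649}{291258517} \approx 1.2528 \cdot 10^{-5}$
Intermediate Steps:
$M{\left(R \right)} = \left(-213 + R\right) \left(166 + R\right)$
$\frac{1}{79814 + \frac{M{\left(-6 \right)} + 17809}{-3563 + h{\left(-193,200 \right)}}} = \frac{1}{79814 + \frac{\left(-35358 + \left(-6\right)^{2} - -282\right) + 17809}{-3563 - 86}} = \frac{1}{79814 + \frac{\left(-35358 + 36 + 282\right) + 17809}{-3649}} = \frac{1}{79814 + \left(-35040 + 17809\right) \left(- \frac{1}{3649}\right)} = \frac{1}{79814 - - \frac{17231}{3649}} = \frac{1}{79814 + \frac{17231}{3649}} = \frac{1}{\frac{291258517}{3649}} = \frac{3649}{291258517}$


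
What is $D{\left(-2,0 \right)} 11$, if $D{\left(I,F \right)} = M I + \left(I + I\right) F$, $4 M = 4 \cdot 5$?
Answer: $-110$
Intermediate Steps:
$M = 5$ ($M = \frac{4 \cdot 5}{4} = \frac{1}{4} \cdot 20 = 5$)
$D{\left(I,F \right)} = 5 I + 2 F I$ ($D{\left(I,F \right)} = 5 I + \left(I + I\right) F = 5 I + 2 I F = 5 I + 2 F I$)
$D{\left(-2,0 \right)} 11 = - 2 \left(5 + 2 \cdot 0\right) 11 = - 2 \left(5 + 0\right) 11 = \left(-2\right) 5 \cdot 11 = \left(-10\right) 11 = -110$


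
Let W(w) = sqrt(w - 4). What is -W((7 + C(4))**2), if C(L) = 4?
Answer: -3*sqrt(13) ≈ -10.817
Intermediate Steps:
W(w) = sqrt(-4 + w)
-W((7 + C(4))**2) = -sqrt(-4 + (7 + 4)**2) = -sqrt(-4 + 11**2) = -sqrt(-4 + 121) = -sqrt(117) = -3*sqrt(13)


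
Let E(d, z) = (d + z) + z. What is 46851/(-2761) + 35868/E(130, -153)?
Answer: -2438121/11044 ≈ -220.76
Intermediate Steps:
E(d, z) = d + 2*z
46851/(-2761) + 35868/E(130, -153) = 46851/(-2761) + 35868/(130 + 2*(-153)) = 46851*(-1/2761) + 35868/(130 - 306) = -46851/2761 + 35868/(-176) = -46851/2761 + 35868*(-1/176) = -46851/2761 - 8967/44 = -2438121/11044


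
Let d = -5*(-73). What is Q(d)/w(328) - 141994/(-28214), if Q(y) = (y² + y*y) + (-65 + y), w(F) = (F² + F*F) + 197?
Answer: 3810662231/607630811 ≈ 6.2713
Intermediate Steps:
d = 365
w(F) = 197 + 2*F² (w(F) = (F² + F²) + 197 = 2*F² + 197 = 197 + 2*F²)
Q(y) = -65 + y + 2*y² (Q(y) = (y² + y²) + (-65 + y) = 2*y² + (-65 + y) = -65 + y + 2*y²)
Q(d)/w(328) - 141994/(-28214) = (-65 + 365 + 2*365²)/(197 + 2*328²) - 141994/(-28214) = (-65 + 365 + 2*133225)/(197 + 2*107584) - 141994*(-1/28214) = (-65 + 365 + 266450)/(197 + 215168) + 70997/14107 = 266750/215365 + 70997/14107 = 266750*(1/215365) + 70997/14107 = 53350/43073 + 70997/14107 = 3810662231/607630811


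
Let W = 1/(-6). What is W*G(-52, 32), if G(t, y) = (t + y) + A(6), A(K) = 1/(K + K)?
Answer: 239/72 ≈ 3.3194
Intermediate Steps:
W = -⅙ ≈ -0.16667
A(K) = 1/(2*K)
G(t, y) = 1/12 + t + y (G(t, y) = (t + y) + (½)/6 = (t + y) + (½)*(⅙) = (t + y) + 1/12 = 1/12 + t + y)
W*G(-52, 32) = -(1/12 - 52 + 32)/6 = -⅙*(-239/12) = 239/72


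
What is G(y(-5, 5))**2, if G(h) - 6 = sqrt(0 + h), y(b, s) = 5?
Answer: (6 + sqrt(5))**2 ≈ 67.833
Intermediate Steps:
G(h) = 6 + sqrt(h) (G(h) = 6 + sqrt(0 + h) = 6 + sqrt(h))
G(y(-5, 5))**2 = (6 + sqrt(5))**2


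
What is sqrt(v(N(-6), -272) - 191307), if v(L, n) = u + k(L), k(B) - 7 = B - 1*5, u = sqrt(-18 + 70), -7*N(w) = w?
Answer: sqrt(-9373903 + 98*sqrt(13))/7 ≈ 437.38*I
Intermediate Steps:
N(w) = -w/7
u = 2*sqrt(13) (u = sqrt(52) = 2*sqrt(13) ≈ 7.2111)
k(B) = 2 + B (k(B) = 7 + (B - 1*5) = 7 + (B - 5) = 7 + (-5 + B) = 2 + B)
v(L, n) = 2 + L + 2*sqrt(13) (v(L, n) = 2*sqrt(13) + (2 + L) = 2 + L + 2*sqrt(13))
sqrt(v(N(-6), -272) - 191307) = sqrt((2 - 1/7*(-6) + 2*sqrt(13)) - 191307) = sqrt((2 + 6/7 + 2*sqrt(13)) - 191307) = sqrt((20/7 + 2*sqrt(13)) - 191307) = sqrt(-1339129/7 + 2*sqrt(13))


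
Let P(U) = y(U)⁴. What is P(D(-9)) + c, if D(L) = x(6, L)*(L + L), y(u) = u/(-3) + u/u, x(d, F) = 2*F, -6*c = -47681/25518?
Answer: 20069335597589/153108 ≈ 1.3108e+8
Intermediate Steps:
c = 47681/153108 (c = -(-47681)/(6*25518) = -⅙*(-47681/25518) = 47681/153108 ≈ 0.31142)
y(u) = 1 - u/3 (y(u) = u*(-⅓) + 1 = -u/3 + 1 = 1 - u/3)
D(L) = 4*L² (D(L) = (2*L)*(L + L) = (2*L)*(2*L) = 4*L²)
P(U) = (1 - U/3)⁴
P(D(-9)) + c = (-3 + 4*(-9)²)⁴/81 + 47681/153108 = (-3 + 4*81)⁴/81 + 47681/153108 = (-3 + 324)⁴/81 + 47681/153108 = (1/81)*321⁴ + 47681/153108 = (1/81)*10617447681 + 47681/153108 = 131079601 + 47681/153108 = 20069335597589/153108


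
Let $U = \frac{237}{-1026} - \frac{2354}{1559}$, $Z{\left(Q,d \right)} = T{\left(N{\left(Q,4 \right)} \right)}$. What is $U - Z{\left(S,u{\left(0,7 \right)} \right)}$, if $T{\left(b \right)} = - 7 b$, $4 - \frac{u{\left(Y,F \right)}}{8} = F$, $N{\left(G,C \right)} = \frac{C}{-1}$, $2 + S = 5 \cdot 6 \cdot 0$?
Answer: $- \frac{15857213}{533178} \approx -29.741$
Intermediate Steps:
$S = -2$ ($S = -2 + 5 \cdot 6 \cdot 0 = -2 + 30 \cdot 0 = -2 + 0 = -2$)
$N{\left(G,C \right)} = - C$ ($N{\left(G,C \right)} = C \left(-1\right) = - C$)
$u{\left(Y,F \right)} = 32 - 8 F$
$Z{\left(Q,d \right)} = 28$ ($Z{\left(Q,d \right)} = - 7 \left(\left(-1\right) 4\right) = \left(-7\right) \left(-4\right) = 28$)
$U = - \frac{928229}{533178}$ ($U = 237 \left(- \frac{1}{1026}\right) - \frac{2354}{1559} = - \frac{79}{342} - \frac{2354}{1559} = - \frac{928229}{533178} \approx -1.7409$)
$U - Z{\left(S,u{\left(0,7 \right)} \right)} = - \frac{928229}{533178} - 28 = - \frac{15857213}{533178}$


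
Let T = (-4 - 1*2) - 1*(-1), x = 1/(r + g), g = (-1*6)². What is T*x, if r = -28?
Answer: -5/8 ≈ -0.62500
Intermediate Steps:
g = 36 (g = (-6)² = 36)
x = ⅛ (x = 1/(-28 + 36) = 1/8 = ⅛ ≈ 0.12500)
T = -5 (T = (-4 - 2) + 1 = -6 + 1 = -5)
T*x = -5*⅛ = -5/8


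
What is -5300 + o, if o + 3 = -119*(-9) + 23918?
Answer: 19686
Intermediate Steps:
o = 24986 (o = -3 + (-119*(-9) + 23918) = -3 + (1071 + 23918) = -3 + 24989 = 24986)
-5300 + o = -5300 + 24986 = 19686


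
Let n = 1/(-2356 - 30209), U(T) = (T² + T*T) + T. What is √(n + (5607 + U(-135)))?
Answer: √44457410037885/32565 ≈ 204.75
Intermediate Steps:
U(T) = T + 2*T² (U(T) = (T² + T²) + T = 2*T² + T = T + 2*T²)
n = -1/32565 (n = 1/(-32565) = -1/32565 ≈ -3.0708e-5)
√(n + (5607 + U(-135))) = √(-1/32565 + (5607 - 135*(1 + 2*(-135)))) = √(-1/32565 + (5607 - 135*(1 - 270))) = √(-1/32565 + (5607 - 135*(-269))) = √(-1/32565 + (5607 + 36315)) = √(-1/32565 + 41922) = √(1365189929/32565) = √44457410037885/32565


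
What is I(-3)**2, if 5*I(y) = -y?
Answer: 9/25 ≈ 0.36000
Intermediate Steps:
I(y) = -y/5 (I(y) = (-y)/5 = -y/5)
I(-3)**2 = (-1/5*(-3))**2 = (3/5)**2 = 9/25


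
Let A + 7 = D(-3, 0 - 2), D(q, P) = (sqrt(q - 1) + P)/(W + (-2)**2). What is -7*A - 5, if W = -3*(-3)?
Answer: 586/13 - 14*I/13 ≈ 45.077 - 1.0769*I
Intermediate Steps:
W = 9
D(q, P) = P/13 + sqrt(-1 + q)/13 (D(q, P) = (sqrt(q - 1) + P)/(9 + (-2)**2) = (sqrt(-1 + q) + P)/(9 + 4) = (P + sqrt(-1 + q))/13 = (P + sqrt(-1 + q))*(1/13) = P/13 + sqrt(-1 + q)/13)
A = -93/13 + 2*I/13 (A = -7 + ((0 - 2)/13 + sqrt(-1 - 3)/13) = -7 + ((1/13)*(-2) + sqrt(-4)/13) = -7 + (-2/13 + (2*I)/13) = -7 + (-2/13 + 2*I/13) = -93/13 + 2*I/13 ≈ -7.1538 + 0.15385*I)
-7*A - 5 = -7*(-93/13 + 2*I/13) - 5 = (651/13 - 14*I/13) - 5 = 586/13 - 14*I/13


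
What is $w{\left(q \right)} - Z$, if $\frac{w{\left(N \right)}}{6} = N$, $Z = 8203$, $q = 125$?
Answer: $-7453$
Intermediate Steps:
$w{\left(N \right)} = 6 N$
$w{\left(q \right)} - Z = 6 \cdot 125 - 8203 = 750 - 8203 = -7453$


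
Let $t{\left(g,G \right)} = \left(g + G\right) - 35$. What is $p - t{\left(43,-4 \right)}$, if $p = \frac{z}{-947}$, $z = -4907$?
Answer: $\frac{1119}{947} \approx 1.1816$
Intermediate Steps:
$t{\left(g,G \right)} = -35 + G + g$ ($t{\left(g,G \right)} = \left(G + g\right) - 35 = -35 + G + g$)
$p = \frac{4907}{947}$ ($p = - \frac{4907}{-947} = \left(-4907\right) \left(- \frac{1}{947}\right) = \frac{4907}{947} \approx 5.1816$)
$p - t{\left(43,-4 \right)} = \frac{4907}{947} - \left(-35 - 4 + 43\right) = \frac{4907}{947} - 4 = \frac{1119}{947}$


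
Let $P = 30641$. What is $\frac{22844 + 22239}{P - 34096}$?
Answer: $- \frac{45083}{3455} \approx -13.049$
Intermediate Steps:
$\frac{22844 + 22239}{P - 34096} = \frac{22844 + 22239}{30641 - 34096} = \frac{45083}{-3455} = 45083 \left(- \frac{1}{3455}\right) = - \frac{45083}{3455}$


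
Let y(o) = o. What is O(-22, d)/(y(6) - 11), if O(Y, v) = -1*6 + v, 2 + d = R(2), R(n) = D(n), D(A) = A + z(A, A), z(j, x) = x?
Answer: ⅘ ≈ 0.80000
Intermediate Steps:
D(A) = 2*A (D(A) = A + A = 2*A)
R(n) = 2*n
d = 2 (d = -2 + 2*2 = -2 + 4 = 2)
O(Y, v) = -6 + v
O(-22, d)/(y(6) - 11) = (-6 + 2)/(6 - 11) = -4/(-5) = -4*(-⅕) = ⅘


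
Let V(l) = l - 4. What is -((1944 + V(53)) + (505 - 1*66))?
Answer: -2432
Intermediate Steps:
V(l) = -4 + l
-((1944 + V(53)) + (505 - 1*66)) = -((1944 + (-4 + 53)) + (505 - 1*66)) = -((1944 + 49) + (505 - 66)) = -(1993 + 439) = -1*2432 = -2432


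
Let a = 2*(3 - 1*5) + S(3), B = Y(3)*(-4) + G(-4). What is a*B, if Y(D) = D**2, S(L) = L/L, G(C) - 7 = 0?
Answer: 87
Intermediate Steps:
G(C) = 7 (G(C) = 7 + 0 = 7)
S(L) = 1
B = -29 (B = 3**2*(-4) + 7 = 9*(-4) + 7 = -36 + 7 = -29)
a = -3 (a = 2*(3 - 1*5) + 1 = 2*(3 - 5) + 1 = 2*(-2) + 1 = -4 + 1 = -3)
a*B = -3*(-29) = 87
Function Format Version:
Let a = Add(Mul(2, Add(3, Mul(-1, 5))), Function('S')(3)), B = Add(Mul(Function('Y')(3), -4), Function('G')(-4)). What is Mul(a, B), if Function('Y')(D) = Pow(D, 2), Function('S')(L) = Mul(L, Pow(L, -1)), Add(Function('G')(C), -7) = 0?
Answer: 87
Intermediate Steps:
Function('G')(C) = 7 (Function('G')(C) = Add(7, 0) = 7)
Function('S')(L) = 1
B = -29 (B = Add(Mul(Pow(3, 2), -4), 7) = Add(Mul(9, -4), 7) = Add(-36, 7) = -29)
a = -3 (a = Add(Mul(2, Add(3, Mul(-1, 5))), 1) = Add(Mul(2, Add(3, -5)), 1) = Add(Mul(2, -2), 1) = Add(-4, 1) = -3)
Mul(a, B) = Mul(-3, -29) = 87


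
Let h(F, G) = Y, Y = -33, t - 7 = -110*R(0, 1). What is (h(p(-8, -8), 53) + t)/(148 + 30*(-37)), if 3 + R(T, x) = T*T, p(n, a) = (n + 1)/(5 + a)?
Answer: -152/481 ≈ -0.31601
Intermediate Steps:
p(n, a) = (1 + n)/(5 + a)
R(T, x) = -3 + T**2 (R(T, x) = -3 + T*T = -3 + T**2)
t = 337 (t = 7 - 110*(-3 + 0**2) = 7 - 110*(-3 + 0) = 7 - 110*(-3) = 7 + 330 = 337)
h(F, G) = -33
(h(p(-8, -8), 53) + t)/(148 + 30*(-37)) = (-33 + 337)/(148 + 30*(-37)) = 304/(148 - 1110) = 304/(-962) = 304*(-1/962) = -152/481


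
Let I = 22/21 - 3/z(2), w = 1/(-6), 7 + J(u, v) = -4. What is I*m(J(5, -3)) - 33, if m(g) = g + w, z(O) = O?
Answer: -7043/252 ≈ -27.948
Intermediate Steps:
J(u, v) = -11 (J(u, v) = -7 - 4 = -11)
w = -1/6 ≈ -0.16667
m(g) = -1/6 + g (m(g) = g - 1/6 = -1/6 + g)
I = -19/42 (I = 22/21 - 3/2 = -19/42 ≈ -0.45238)
I*m(J(5, -3)) - 33 = -19*(-1/6 - 11)/42 - 33 = -19/42*(-67/6) - 33 = 1273/252 - 33 = -7043/252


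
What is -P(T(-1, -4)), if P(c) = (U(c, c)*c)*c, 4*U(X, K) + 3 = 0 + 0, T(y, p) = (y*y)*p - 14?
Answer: 243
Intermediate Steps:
T(y, p) = -14 + p*y² (T(y, p) = y²*p - 14 = p*y² - 14 = -14 + p*y²)
U(X, K) = -¾ (U(X, K) = -¾ + (0 + 0)/4 = -¾ + (¼)*0 = -¾ + 0 = -¾)
P(c) = -3*c²/4 (P(c) = (-3*c/4)*c = -3*c²/4)
-P(T(-1, -4)) = -(-3)*(-14 - 4*(-1)²)²/4 = -(-3)*(-14 - 4*1)²/4 = -(-3)*(-14 - 4)²/4 = -(-3)*(-18)²/4 = -(-3)*324/4 = -1*(-243) = 243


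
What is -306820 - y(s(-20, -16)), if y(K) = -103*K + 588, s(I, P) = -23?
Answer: -309777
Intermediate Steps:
y(K) = 588 - 103*K
-306820 - y(s(-20, -16)) = -306820 - (588 - 103*(-23)) = -306820 - (588 + 2369) = -306820 - 1*2957 = -306820 - 2957 = -309777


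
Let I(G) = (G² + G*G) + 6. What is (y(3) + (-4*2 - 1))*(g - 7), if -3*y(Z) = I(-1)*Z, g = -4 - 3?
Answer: 238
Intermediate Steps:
g = -7
I(G) = 6 + 2*G² (I(G) = (G² + G²) + 6 = 2*G² + 6 = 6 + 2*G²)
y(Z) = -8*Z/3 (y(Z) = -(6 + 2*(-1)²)*Z/3 = -(6 + 2*1)*Z/3 = -(6 + 2)*Z/3 = -8*Z/3)
(y(3) + (-4*2 - 1))*(g - 7) = (-8/3*3 + (-4*2 - 1))*(-7 - 7) = (-8 + (-8 - 1))*(-14) = (-8 - 9)*(-14) = -17*(-14) = 238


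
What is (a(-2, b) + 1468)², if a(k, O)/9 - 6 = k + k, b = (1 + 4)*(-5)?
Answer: 2208196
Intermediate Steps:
b = -25 (b = 5*(-5) = -25)
a(k, O) = 54 + 18*k (a(k, O) = 54 + 9*(k + k) = 54 + 9*(2*k) = 54 + 18*k)
(a(-2, b) + 1468)² = ((54 + 18*(-2)) + 1468)² = ((54 - 36) + 1468)² = (18 + 1468)² = 1486² = 2208196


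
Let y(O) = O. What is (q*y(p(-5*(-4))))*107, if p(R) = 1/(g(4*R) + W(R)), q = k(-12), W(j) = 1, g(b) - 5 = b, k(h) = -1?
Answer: -107/86 ≈ -1.2442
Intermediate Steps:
g(b) = 5 + b
q = -1
p(R) = 1/(6 + 4*R) (p(R) = 1/((5 + 4*R) + 1) = 1/(6 + 4*R))
(q*y(p(-5*(-4))))*107 = -1/(2*(3 + 2*(-5*(-4))))*107 = -1/(2*(3 + 2*20))*107 = -1/(2*(3 + 40))*107 = -1/(2*43)*107 = -1*1/86*107 = -1/86*107 = -107/86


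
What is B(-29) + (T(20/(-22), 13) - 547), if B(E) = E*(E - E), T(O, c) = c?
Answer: -534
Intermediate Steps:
B(E) = 0 (B(E) = E*0 = 0)
B(-29) + (T(20/(-22), 13) - 547) = 0 + (13 - 547) = 0 - 534 = -534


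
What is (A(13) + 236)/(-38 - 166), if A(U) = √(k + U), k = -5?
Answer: -59/51 - √2/102 ≈ -1.1707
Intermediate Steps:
A(U) = √(-5 + U)
(A(13) + 236)/(-38 - 166) = (√(-5 + 13) + 236)/(-38 - 166) = (√8 + 236)/(-204) = (2*√2 + 236)*(-1/204) = (236 + 2*√2)*(-1/204) = -59/51 - √2/102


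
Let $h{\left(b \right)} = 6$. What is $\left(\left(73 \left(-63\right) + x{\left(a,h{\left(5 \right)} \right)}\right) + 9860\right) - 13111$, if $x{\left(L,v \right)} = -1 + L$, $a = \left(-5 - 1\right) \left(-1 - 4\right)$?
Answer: $-7821$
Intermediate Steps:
$a = 30$ ($a = \left(-6\right) \left(-5\right) = 30$)
$\left(\left(73 \left(-63\right) + x{\left(a,h{\left(5 \right)} \right)}\right) + 9860\right) - 13111 = \left(\left(73 \left(-63\right) + \left(-1 + 30\right)\right) + 9860\right) - 13111 = \left(\left(-4599 + 29\right) + 9860\right) - 13111 = \left(-4570 + 9860\right) - 13111 = 5290 - 13111 = -7821$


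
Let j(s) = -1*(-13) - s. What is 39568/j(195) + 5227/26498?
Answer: -523760775/2411318 ≈ -217.21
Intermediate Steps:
j(s) = 13 - s
39568/j(195) + 5227/26498 = 39568/(13 - 1*195) + 5227/26498 = 39568/(13 - 195) + 5227*(1/26498) = 39568/(-182) + 5227/26498 = 39568*(-1/182) + 5227/26498 = -19784/91 + 5227/26498 = -523760775/2411318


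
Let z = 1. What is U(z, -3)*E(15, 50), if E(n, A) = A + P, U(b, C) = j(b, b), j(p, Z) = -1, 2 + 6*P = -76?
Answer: -37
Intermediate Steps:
P = -13 (P = -1/3 + (1/6)*(-76) = -1/3 - 38/3 = -13)
U(b, C) = -1
E(n, A) = -13 + A (E(n, A) = A - 13 = -13 + A)
U(z, -3)*E(15, 50) = -(-13 + 50) = -1*37 = -37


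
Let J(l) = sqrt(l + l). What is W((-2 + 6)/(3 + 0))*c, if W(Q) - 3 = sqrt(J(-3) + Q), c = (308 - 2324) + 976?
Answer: -3120 - 1040*sqrt(12 + 9*I*sqrt(6))/3 ≈ -4613.1 - 887.22*I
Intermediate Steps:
J(l) = sqrt(2)*sqrt(l) (J(l) = sqrt(2*l) = sqrt(2)*sqrt(l))
c = -1040 (c = -2016 + 976 = -1040)
W(Q) = 3 + sqrt(Q + I*sqrt(6)) (W(Q) = 3 + sqrt(sqrt(2)*sqrt(-3) + Q) = 3 + sqrt(sqrt(2)*(I*sqrt(3)) + Q) = 3 + sqrt(I*sqrt(6) + Q) = 3 + sqrt(Q + I*sqrt(6)))
W((-2 + 6)/(3 + 0))*c = (3 + sqrt((-2 + 6)/(3 + 0) + I*sqrt(6)))*(-1040) = (3 + sqrt(4/3 + I*sqrt(6)))*(-1040) = -3120 - 1040*sqrt(4/3 + I*sqrt(6))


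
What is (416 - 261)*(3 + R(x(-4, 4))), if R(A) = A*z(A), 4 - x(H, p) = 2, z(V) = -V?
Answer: -155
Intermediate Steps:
x(H, p) = 2 (x(H, p) = 4 - 1*2 = 4 - 2 = 2)
R(A) = -A**2 (R(A) = A*(-A) = -A**2)
(416 - 261)*(3 + R(x(-4, 4))) = (416 - 261)*(3 - 1*2**2) = 155*(3 - 1*4) = 155*(3 - 4) = 155*(-1) = -155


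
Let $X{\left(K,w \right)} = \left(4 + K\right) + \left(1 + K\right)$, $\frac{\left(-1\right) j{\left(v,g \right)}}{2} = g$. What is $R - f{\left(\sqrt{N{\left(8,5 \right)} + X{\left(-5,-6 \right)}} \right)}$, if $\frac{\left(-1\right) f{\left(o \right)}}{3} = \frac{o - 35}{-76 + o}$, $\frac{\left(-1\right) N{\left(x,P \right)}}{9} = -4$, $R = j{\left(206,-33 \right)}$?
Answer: $\frac{129019}{1915} - \frac{41 \sqrt{31}}{1915} \approx 67.254$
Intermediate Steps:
$j{\left(v,g \right)} = - 2 g$
$R = 66$ ($R = \left(-2\right) \left(-33\right) = 66$)
$N{\left(x,P \right)} = 36$ ($N{\left(x,P \right)} = \left(-9\right) \left(-4\right) = 36$)
$X{\left(K,w \right)} = 5 + 2 K$
$f{\left(o \right)} = - \frac{3 \left(-35 + o\right)}{-76 + o}$ ($f{\left(o \right)} = - 3 \frac{o - 35}{-76 + o} = - 3 \frac{-35 + o}{-76 + o} = - \frac{3 \left(-35 + o\right)}{-76 + o}$)
$R - f{\left(\sqrt{N{\left(8,5 \right)} + X{\left(-5,-6 \right)}} \right)} = 66 - \frac{3 \left(35 - \sqrt{36 + \left(5 + 2 \left(-5\right)\right)}\right)}{-76 + \sqrt{36 + \left(5 + 2 \left(-5\right)\right)}} = 66 - \frac{3 \left(35 - \sqrt{36 + \left(5 - 10\right)}\right)}{-76 + \sqrt{36 + \left(5 - 10\right)}} = 66 - \frac{3 \left(35 - \sqrt{36 - 5}\right)}{-76 + \sqrt{36 - 5}} = 66 - \frac{3 \left(35 - \sqrt{31}\right)}{-76 + \sqrt{31}}$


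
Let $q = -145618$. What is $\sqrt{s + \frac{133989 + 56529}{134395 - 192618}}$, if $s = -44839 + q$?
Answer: $\frac{i \sqrt{645644653441667}}{58223} \approx 436.42 i$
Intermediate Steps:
$s = -190457$ ($s = -44839 - 145618 = -190457$)
$\sqrt{s + \frac{133989 + 56529}{134395 - 192618}} = \sqrt{-190457 + \frac{133989 + 56529}{134395 - 192618}} = \sqrt{-190457 + \frac{190518}{-58223}} = \sqrt{-190457 + 190518 \left(- \frac{1}{58223}\right)} = \sqrt{-190457 - \frac{190518}{58223}} = \sqrt{- \frac{11089168429}{58223}} = \frac{i \sqrt{645644653441667}}{58223}$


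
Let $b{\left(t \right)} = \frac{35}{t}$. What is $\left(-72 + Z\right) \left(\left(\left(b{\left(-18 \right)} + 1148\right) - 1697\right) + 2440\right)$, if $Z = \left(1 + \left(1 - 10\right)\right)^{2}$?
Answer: $- \frac{136012}{9} \approx -15112.0$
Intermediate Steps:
$Z = 64$ ($Z = \left(1 - 9\right)^{2} = \left(-8\right)^{2} = 64$)
$\left(-72 + Z\right) \left(\left(\left(b{\left(-18 \right)} + 1148\right) - 1697\right) + 2440\right) = \left(-72 + 64\right) \left(\left(\left(\frac{35}{-18} + 1148\right) - 1697\right) + 2440\right) = - 8 \left(\left(\left(35 \left(- \frac{1}{18}\right) + 1148\right) - 1697\right) + 2440\right) = - 8 \left(\left(\left(- \frac{35}{18} + 1148\right) - 1697\right) + 2440\right) = - 8 \left(\left(\frac{20629}{18} - 1697\right) + 2440\right) = - 8 \left(- \frac{9917}{18} + 2440\right) = \left(-8\right) \frac{34003}{18} = - \frac{136012}{9}$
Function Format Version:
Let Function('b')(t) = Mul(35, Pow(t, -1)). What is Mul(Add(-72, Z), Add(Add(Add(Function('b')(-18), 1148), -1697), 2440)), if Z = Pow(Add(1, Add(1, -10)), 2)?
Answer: Rational(-136012, 9) ≈ -15112.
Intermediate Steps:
Z = 64 (Z = Pow(Add(1, -9), 2) = Pow(-8, 2) = 64)
Mul(Add(-72, Z), Add(Add(Add(Function('b')(-18), 1148), -1697), 2440)) = Mul(Add(-72, 64), Add(Add(Add(Mul(35, Pow(-18, -1)), 1148), -1697), 2440)) = Mul(-8, Add(Add(Add(Mul(35, Rational(-1, 18)), 1148), -1697), 2440)) = Mul(-8, Add(Add(Add(Rational(-35, 18), 1148), -1697), 2440)) = Mul(-8, Add(Add(Rational(20629, 18), -1697), 2440)) = Mul(-8, Add(Rational(-9917, 18), 2440)) = Mul(-8, Rational(34003, 18)) = Rational(-136012, 9)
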